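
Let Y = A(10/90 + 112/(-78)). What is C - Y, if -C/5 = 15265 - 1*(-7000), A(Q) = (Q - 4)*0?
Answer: -111325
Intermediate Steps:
A(Q) = 0 (A(Q) = (-4 + Q)*0 = 0)
Y = 0
C = -111325 (C = -5*(15265 - 1*(-7000)) = -5*(15265 + 7000) = -5*22265 = -111325)
C - Y = -111325 - 1*0 = -111325 + 0 = -111325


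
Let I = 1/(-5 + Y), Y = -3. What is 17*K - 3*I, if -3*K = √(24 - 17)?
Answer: 3/8 - 17*√7/3 ≈ -14.618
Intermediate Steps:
K = -√7/3 (K = -√(24 - 17)/3 = -√7/3 ≈ -0.88192)
I = -⅛ (I = 1/(-5 - 3) = 1/(-8) = -⅛ ≈ -0.12500)
17*K - 3*I = 17*(-√7/3) - 3*(-⅛) = -17*√7/3 + 3/8 = 3/8 - 17*√7/3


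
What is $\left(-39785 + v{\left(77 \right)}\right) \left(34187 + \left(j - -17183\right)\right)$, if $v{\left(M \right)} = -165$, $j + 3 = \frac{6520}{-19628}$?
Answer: $- \frac{10069646748050}{4907} \approx -2.0521 \cdot 10^{9}$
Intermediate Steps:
$j = - \frac{16351}{4907}$ ($j = -3 + \frac{6520}{-19628} = -3 + 6520 \left(- \frac{1}{19628}\right) = -3 - \frac{1630}{4907} = - \frac{16351}{4907} \approx -3.3322$)
$\left(-39785 + v{\left(77 \right)}\right) \left(34187 + \left(j - -17183\right)\right) = \left(-39785 - 165\right) \left(34187 - - \frac{84300630}{4907}\right) = - 39950 \left(34187 + \left(- \frac{16351}{4907} + 17183\right)\right) = - 39950 \left(34187 + \frac{84300630}{4907}\right) = \left(-39950\right) \frac{252056239}{4907} = - \frac{10069646748050}{4907}$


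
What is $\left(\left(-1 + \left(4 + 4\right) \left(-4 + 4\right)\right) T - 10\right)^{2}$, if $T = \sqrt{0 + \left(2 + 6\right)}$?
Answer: $108 + 40 \sqrt{2} \approx 164.57$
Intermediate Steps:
$T = 2 \sqrt{2}$ ($T = \sqrt{0 + 8} = \sqrt{8} = 2 \sqrt{2} \approx 2.8284$)
$\left(\left(-1 + \left(4 + 4\right) \left(-4 + 4\right)\right) T - 10\right)^{2} = \left(\left(-1 + \left(4 + 4\right) \left(-4 + 4\right)\right) 2 \sqrt{2} - 10\right)^{2} = \left(\left(-1 + 8 \cdot 0\right) 2 \sqrt{2} - 10\right)^{2} = \left(\left(-1 + 0\right) 2 \sqrt{2} - 10\right)^{2} = \left(- 2 \sqrt{2} - 10\right)^{2} = \left(-10 - 2 \sqrt{2}\right)^{2}$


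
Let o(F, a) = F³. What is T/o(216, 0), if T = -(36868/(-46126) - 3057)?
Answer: 70522025/232421902848 ≈ 0.00030342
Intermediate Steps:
T = 70522025/23063 (T = -(36868*(-1/46126) - 3057) = -(-18434/23063 - 3057) = -1*(-70522025/23063) = 70522025/23063 ≈ 3057.8)
T/o(216, 0) = 70522025/(23063*(216³)) = (70522025/23063)/10077696 = (70522025/23063)*(1/10077696) = 70522025/232421902848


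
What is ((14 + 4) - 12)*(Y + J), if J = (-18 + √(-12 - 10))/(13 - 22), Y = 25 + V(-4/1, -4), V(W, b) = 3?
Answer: 180 - 2*I*√22/3 ≈ 180.0 - 3.1269*I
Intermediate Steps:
Y = 28 (Y = 25 + 3 = 28)
J = 2 - I*√22/9 (J = (-18 + √(-22))/(-9) = (-18 + I*√22)*(-⅑) = 2 - I*√22/9 ≈ 2.0 - 0.52116*I)
((14 + 4) - 12)*(Y + J) = ((14 + 4) - 12)*(28 + (2 - I*√22/9)) = (18 - 12)*(30 - I*√22/9) = 6*(30 - I*√22/9) = 180 - 2*I*√22/3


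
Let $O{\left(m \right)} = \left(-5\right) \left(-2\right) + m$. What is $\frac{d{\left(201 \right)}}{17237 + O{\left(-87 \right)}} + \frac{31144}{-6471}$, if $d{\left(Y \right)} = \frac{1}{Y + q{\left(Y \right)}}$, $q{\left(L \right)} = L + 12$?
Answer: $- \frac{24583827121}{5107948560} \approx -4.8129$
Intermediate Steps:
$O{\left(m \right)} = 10 + m$
$q{\left(L \right)} = 12 + L$
$d{\left(Y \right)} = \frac{1}{12 + 2 Y}$ ($d{\left(Y \right)} = \frac{1}{Y + \left(12 + Y\right)} = \frac{1}{12 + 2 Y}$)
$\frac{d{\left(201 \right)}}{17237 + O{\left(-87 \right)}} + \frac{31144}{-6471} = \frac{\frac{1}{2} \frac{1}{6 + 201}}{17237 + \left(10 - 87\right)} + \frac{31144}{-6471} = \frac{\frac{1}{2} \cdot \frac{1}{207}}{17237 - 77} + 31144 \left(- \frac{1}{6471}\right) = \frac{\frac{1}{2} \cdot \frac{1}{207}}{17160} - \frac{31144}{6471} = \frac{1}{414} \cdot \frac{1}{17160} - \frac{31144}{6471} = \frac{1}{7104240} - \frac{31144}{6471} = - \frac{24583827121}{5107948560}$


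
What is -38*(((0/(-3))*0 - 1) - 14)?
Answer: 570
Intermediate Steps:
-38*(((0/(-3))*0 - 1) - 14) = -38*(((0*(-1/3))*0 - 1) - 14) = -38*((0*0 - 1) - 14) = -38*((0 - 1) - 14) = -38*(-1 - 14) = -38*(-15) = 570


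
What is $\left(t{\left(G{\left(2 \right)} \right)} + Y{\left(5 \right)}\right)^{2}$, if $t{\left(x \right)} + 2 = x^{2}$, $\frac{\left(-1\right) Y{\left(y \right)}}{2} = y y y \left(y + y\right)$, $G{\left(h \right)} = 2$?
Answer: $6240004$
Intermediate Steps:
$Y{\left(y \right)} = - 4 y^{4}$ ($Y{\left(y \right)} = - 2 y y y \left(y + y\right) = - 2 y^{2} y 2 y = - 2 y^{3} \cdot 2 y = - 2 \cdot 2 y^{4} = - 4 y^{4}$)
$t{\left(x \right)} = -2 + x^{2}$
$\left(t{\left(G{\left(2 \right)} \right)} + Y{\left(5 \right)}\right)^{2} = \left(\left(-2 + 2^{2}\right) - 4 \cdot 5^{4}\right)^{2} = \left(\left(-2 + 4\right) - 2500\right)^{2} = \left(2 - 2500\right)^{2} = \left(-2498\right)^{2} = 6240004$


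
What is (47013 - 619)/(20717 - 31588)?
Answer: -46394/10871 ≈ -4.2677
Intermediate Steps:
(47013 - 619)/(20717 - 31588) = 46394/(-10871) = 46394*(-1/10871) = -46394/10871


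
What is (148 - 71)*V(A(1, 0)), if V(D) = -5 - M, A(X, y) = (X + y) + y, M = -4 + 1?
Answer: -154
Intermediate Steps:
M = -3
A(X, y) = X + 2*y
V(D) = -2 (V(D) = -5 - 1*(-3) = -5 + 3 = -2)
(148 - 71)*V(A(1, 0)) = (148 - 71)*(-2) = 77*(-2) = -154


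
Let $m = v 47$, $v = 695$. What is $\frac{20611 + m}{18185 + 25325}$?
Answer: $\frac{1402}{1145} \approx 1.2245$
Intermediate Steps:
$m = 32665$ ($m = 695 \cdot 47 = 32665$)
$\frac{20611 + m}{18185 + 25325} = \frac{20611 + 32665}{18185 + 25325} = \frac{53276}{43510} = 53276 \cdot \frac{1}{43510} = \frac{1402}{1145}$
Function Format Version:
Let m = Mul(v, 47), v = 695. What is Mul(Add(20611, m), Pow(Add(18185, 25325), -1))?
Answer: Rational(1402, 1145) ≈ 1.2245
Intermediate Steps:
m = 32665 (m = Mul(695, 47) = 32665)
Mul(Add(20611, m), Pow(Add(18185, 25325), -1)) = Mul(Add(20611, 32665), Pow(Add(18185, 25325), -1)) = Mul(53276, Pow(43510, -1)) = Mul(53276, Rational(1, 43510)) = Rational(1402, 1145)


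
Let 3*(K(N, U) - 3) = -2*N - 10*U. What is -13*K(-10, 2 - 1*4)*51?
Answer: -10829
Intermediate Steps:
K(N, U) = 3 - 10*U/3 - 2*N/3 (K(N, U) = 3 + (-2*N - 10*U)/3 = 3 + (-10*U - 2*N)/3 = 3 + (-10*U/3 - 2*N/3) = 3 - 10*U/3 - 2*N/3)
-13*K(-10, 2 - 1*4)*51 = -13*(3 - 10*(2 - 1*4)/3 - ⅔*(-10))*51 = -13*(3 - 10*(2 - 4)/3 + 20/3)*51 = -13*(3 - 10/3*(-2) + 20/3)*51 = -13*(3 + 20/3 + 20/3)*51 = -13*49/3*51 = -637/3*51 = -10829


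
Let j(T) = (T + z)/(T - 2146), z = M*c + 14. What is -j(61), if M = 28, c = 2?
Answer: 131/2085 ≈ 0.062830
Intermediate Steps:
z = 70 (z = 28*2 + 14 = 56 + 14 = 70)
j(T) = (70 + T)/(-2146 + T) (j(T) = (T + 70)/(T - 2146) = (70 + T)/(-2146 + T))
-j(61) = -(70 + 61)/(-2146 + 61) = -131/(-2085) = -(-1)*131/2085 = -1*(-131/2085) = 131/2085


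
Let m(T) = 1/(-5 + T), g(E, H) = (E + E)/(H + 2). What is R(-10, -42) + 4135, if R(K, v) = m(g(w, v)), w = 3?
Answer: 425885/103 ≈ 4134.8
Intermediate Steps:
g(E, H) = 2*E/(2 + H) (g(E, H) = (2*E)/(2 + H) = 2*E/(2 + H))
R(K, v) = 1/(-5 + 6/(2 + v)) (R(K, v) = 1/(-5 + 2*3/(2 + v)) = 1/(-5 + 6/(2 + v)))
R(-10, -42) + 4135 = (-2 - 1*(-42))/(4 + 5*(-42)) + 4135 = (-2 + 42)/(4 - 210) + 4135 = 40/(-206) + 4135 = -1/206*40 + 4135 = -20/103 + 4135 = 425885/103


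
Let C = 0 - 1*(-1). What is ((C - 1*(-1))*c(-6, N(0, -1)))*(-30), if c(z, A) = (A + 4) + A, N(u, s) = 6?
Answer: -960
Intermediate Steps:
c(z, A) = 4 + 2*A (c(z, A) = (4 + A) + A = 4 + 2*A)
C = 1 (C = 0 + 1 = 1)
((C - 1*(-1))*c(-6, N(0, -1)))*(-30) = ((1 - 1*(-1))*(4 + 2*6))*(-30) = ((1 + 1)*(4 + 12))*(-30) = (2*16)*(-30) = 32*(-30) = -960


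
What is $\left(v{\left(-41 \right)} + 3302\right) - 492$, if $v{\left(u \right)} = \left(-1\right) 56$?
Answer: $2754$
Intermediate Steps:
$v{\left(u \right)} = -56$
$\left(v{\left(-41 \right)} + 3302\right) - 492 = \left(-56 + 3302\right) - 492 = 3246 - 492 = 2754$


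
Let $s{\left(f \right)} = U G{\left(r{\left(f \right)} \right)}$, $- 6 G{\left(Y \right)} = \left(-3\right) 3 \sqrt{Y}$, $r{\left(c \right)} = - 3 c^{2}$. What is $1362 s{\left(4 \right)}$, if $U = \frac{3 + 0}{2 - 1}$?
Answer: $24516 i \sqrt{3} \approx 42463.0 i$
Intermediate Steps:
$G{\left(Y \right)} = \frac{3 \sqrt{Y}}{2}$ ($G{\left(Y \right)} = - \frac{\left(-3\right) 3 \sqrt{Y}}{6} = - \frac{\left(-9\right) \sqrt{Y}}{6} = \frac{3 \sqrt{Y}}{2}$)
$U = 3$ ($U = \frac{3}{1} = 3 \cdot 1 = 3$)
$s{\left(f \right)} = \frac{9 \sqrt{3} \sqrt{- f^{2}}}{2}$ ($s{\left(f \right)} = 3 \frac{3 \sqrt{- 3 f^{2}}}{2} = 3 \frac{3 \sqrt{3} \sqrt{- f^{2}}}{2} = \frac{9 \sqrt{3} \sqrt{- f^{2}}}{2}$)
$1362 s{\left(4 \right)} = 1362 \frac{9 \sqrt{3} \sqrt{- 4^{2}}}{2} = 1362 \frac{9 \sqrt{3} \sqrt{\left(-1\right) 16}}{2} = 1362 \frac{9 \sqrt{3} \sqrt{-16}}{2} = 1362 \frac{9 \sqrt{3} \cdot 4 i}{2} = 1362 \cdot 18 i \sqrt{3} = 24516 i \sqrt{3}$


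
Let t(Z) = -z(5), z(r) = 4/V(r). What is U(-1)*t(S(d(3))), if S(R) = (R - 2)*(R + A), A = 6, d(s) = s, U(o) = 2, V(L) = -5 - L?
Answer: 4/5 ≈ 0.80000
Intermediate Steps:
z(r) = 4/(-5 - r)
S(R) = (-2 + R)*(6 + R) (S(R) = (R - 2)*(R + 6) = (-2 + R)*(6 + R))
t(Z) = 2/5 (t(Z) = -(-4)/(5 + 5) = -(-4)/10 = -1*(-2/5) = 2/5)
U(-1)*t(S(d(3))) = 2*(2/5) = 4/5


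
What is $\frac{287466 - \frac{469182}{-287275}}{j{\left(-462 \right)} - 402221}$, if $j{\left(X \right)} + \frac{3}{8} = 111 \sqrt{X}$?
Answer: $- \frac{2125846522254751776}{2974564430017539475} - \frac{586664405814528 i \sqrt{462}}{2974564430017539475} \approx -0.71467 - 0.0042392 i$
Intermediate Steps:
$j{\left(X \right)} = - \frac{3}{8} + 111 \sqrt{X}$
$\frac{287466 - \frac{469182}{-287275}}{j{\left(-462 \right)} - 402221} = \frac{287466 - \frac{469182}{-287275}}{\left(- \frac{3}{8} + 111 \sqrt{-462}\right) - 402221} = \frac{287466 - - \frac{469182}{287275}}{\left(- \frac{3}{8} + 111 i \sqrt{462}\right) - 402221} = \frac{287466 + \frac{469182}{287275}}{\left(- \frac{3}{8} + 111 i \sqrt{462}\right) - 402221} = \frac{82582264332}{287275 \left(- \frac{3217771}{8} + 111 i \sqrt{462}\right)}$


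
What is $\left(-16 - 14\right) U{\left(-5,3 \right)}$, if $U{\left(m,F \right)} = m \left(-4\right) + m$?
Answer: $-450$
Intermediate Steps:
$U{\left(m,F \right)} = - 3 m$ ($U{\left(m,F \right)} = - 4 m + m = - 3 m$)
$\left(-16 - 14\right) U{\left(-5,3 \right)} = \left(-16 - 14\right) \left(\left(-3\right) \left(-5\right)\right) = \left(-30\right) 15 = -450$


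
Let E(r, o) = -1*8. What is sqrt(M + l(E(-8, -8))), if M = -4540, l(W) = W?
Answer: 2*I*sqrt(1137) ≈ 67.439*I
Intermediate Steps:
E(r, o) = -8
sqrt(M + l(E(-8, -8))) = sqrt(-4540 - 8) = sqrt(-4548) = 2*I*sqrt(1137)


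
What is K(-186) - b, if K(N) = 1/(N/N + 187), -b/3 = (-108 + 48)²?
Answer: 2030401/188 ≈ 10800.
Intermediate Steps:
b = -10800 (b = -3*(-108 + 48)² = -3*(-60)² = -3*3600 = -10800)
K(N) = 1/188 (K(N) = 1/(1 + 187) = 1/188)
K(-186) - b = 1/188 - 1*(-10800) = 1/188 + 10800 = 2030401/188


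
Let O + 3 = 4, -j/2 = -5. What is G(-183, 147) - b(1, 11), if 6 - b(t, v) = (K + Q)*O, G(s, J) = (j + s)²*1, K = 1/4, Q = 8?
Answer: 119725/4 ≈ 29931.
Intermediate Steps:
j = 10 (j = -2*(-5) = 10)
O = 1 (O = -3 + 4 = 1)
K = ¼ ≈ 0.25000
G(s, J) = (10 + s)² (G(s, J) = (10 + s)²*1 = (10 + s)²)
b(t, v) = -9/4 (b(t, v) = 6 - (¼ + 8) = 6 - 33/4 = -9/4)
G(-183, 147) - b(1, 11) = (10 - 183)² - 1*(-9/4) = (-173)² + 9/4 = 29929 + 9/4 = 119725/4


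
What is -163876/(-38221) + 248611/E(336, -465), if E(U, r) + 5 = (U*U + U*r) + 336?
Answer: -2453362643/1643999873 ≈ -1.4923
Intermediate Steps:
E(U, r) = 331 + U² + U*r (E(U, r) = -5 + ((U*U + U*r) + 336) = -5 + ((U² + U*r) + 336) = -5 + (336 + U² + U*r) = 331 + U² + U*r)
-163876/(-38221) + 248611/E(336, -465) = -163876/(-38221) + 248611/(331 + 336² + 336*(-465)) = -163876*(-1/38221) + 248611/(331 + 112896 - 156240) = 163876/38221 + 248611/(-43013) = 163876/38221 + 248611*(-1/43013) = 163876/38221 - 248611/43013 = -2453362643/1643999873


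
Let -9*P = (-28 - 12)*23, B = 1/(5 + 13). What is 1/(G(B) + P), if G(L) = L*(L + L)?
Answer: 162/16561 ≈ 0.0097820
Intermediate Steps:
B = 1/18 ≈ 0.055556
P = 920/9 (P = -(-28 - 12)*23/9 = -(-40)*23/9 = -⅑*(-920) = 920/9 ≈ 102.22)
G(L) = 2*L² (G(L) = L*(2*L) = 2*L²)
1/(G(B) + P) = 1/(2*(1/18)² + 920/9) = 1/(2*(1/324) + 920/9) = 1/(1/162 + 920/9) = 1/(16561/162) = 162/16561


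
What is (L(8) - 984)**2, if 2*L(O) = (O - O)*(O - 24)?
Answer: 968256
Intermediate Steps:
L(O) = 0 (L(O) = ((O - O)*(O - 24))/2 = (0*(-24 + O))/2 = (1/2)*0 = 0)
(L(8) - 984)**2 = (0 - 984)**2 = (-984)**2 = 968256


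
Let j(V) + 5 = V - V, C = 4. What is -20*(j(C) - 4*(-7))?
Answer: -460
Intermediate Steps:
j(V) = -5 (j(V) = -5 + (V - V) = -5 + 0 = -5)
-20*(j(C) - 4*(-7)) = -20*(-5 - 4*(-7)) = -20*(-5 + 28) = -20*23 = -460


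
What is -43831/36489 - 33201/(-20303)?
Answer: 321570496/740836167 ≈ 0.43406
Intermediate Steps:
-43831/36489 - 33201/(-20303) = -43831*1/36489 - 33201*(-1/20303) = -43831/36489 + 33201/20303 = 321570496/740836167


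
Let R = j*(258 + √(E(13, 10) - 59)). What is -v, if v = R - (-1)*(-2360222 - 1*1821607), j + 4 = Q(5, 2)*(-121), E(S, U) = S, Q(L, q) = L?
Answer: 4338951 + 609*I*√46 ≈ 4.339e+6 + 4130.4*I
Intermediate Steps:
j = -609 (j = -4 + 5*(-121) = -4 - 605 = -609)
R = -157122 - 609*I*√46 (R = -609*(258 + √(13 - 59)) = -609*(258 + √(-46)) = -609*(258 + I*√46) = -157122 - 609*I*√46 ≈ -1.5712e+5 - 4130.4*I)
v = -4338951 - 609*I*√46 (v = (-157122 - 609*I*√46) - (-1)*(-2360222 - 1*1821607) = (-157122 - 609*I*√46) - (-1)*(-2360222 - 1821607) = (-157122 - 609*I*√46) - (-1)*(-4181829) = (-157122 - 609*I*√46) - 1*4181829 = (-157122 - 609*I*√46) - 4181829 = -4338951 - 609*I*√46 ≈ -4.339e+6 - 4130.4*I)
-v = -(-4338951 - 609*I*√46) = 4338951 + 609*I*√46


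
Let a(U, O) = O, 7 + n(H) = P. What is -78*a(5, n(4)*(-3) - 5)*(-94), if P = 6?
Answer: -14664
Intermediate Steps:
n(H) = -1 (n(H) = -7 + 6 = -1)
-78*a(5, n(4)*(-3) - 5)*(-94) = -78*(-1*(-3) - 5)*(-94) = -78*(3 - 5)*(-94) = -78*(-2)*(-94) = 156*(-94) = -14664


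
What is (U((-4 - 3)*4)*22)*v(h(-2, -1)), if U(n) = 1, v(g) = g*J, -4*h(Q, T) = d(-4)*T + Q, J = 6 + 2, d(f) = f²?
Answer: 792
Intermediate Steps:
J = 8
h(Q, T) = -4*T - Q/4 (h(Q, T) = -((-4)²*T + Q)/4 = -(16*T + Q)/4 = -(Q + 16*T)/4 = -4*T - Q/4)
v(g) = 8*g (v(g) = g*8 = 8*g)
(U((-4 - 3)*4)*22)*v(h(-2, -1)) = (1*22)*(8*(-4*(-1) - ¼*(-2))) = 22*(8*(4 + ½)) = 22*(8*(9/2)) = 22*36 = 792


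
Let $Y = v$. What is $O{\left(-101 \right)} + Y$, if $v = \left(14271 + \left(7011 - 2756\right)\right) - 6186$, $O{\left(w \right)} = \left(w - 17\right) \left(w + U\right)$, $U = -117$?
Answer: $38064$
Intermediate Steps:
$O{\left(w \right)} = \left(-117 + w\right) \left(-17 + w\right)$ ($O{\left(w \right)} = \left(w - 17\right) \left(w - 117\right) = \left(-17 + w\right) \left(-117 + w\right) = \left(-117 + w\right) \left(-17 + w\right)$)
$v = 12340$ ($v = \left(14271 + 4255\right) - 6186 = 18526 - 6186 = 12340$)
$Y = 12340$
$O{\left(-101 \right)} + Y = \left(1989 + \left(-101\right)^{2} - -13534\right) + 12340 = \left(1989 + 10201 + 13534\right) + 12340 = 25724 + 12340 = 38064$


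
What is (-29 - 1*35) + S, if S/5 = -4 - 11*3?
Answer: -249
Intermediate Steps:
S = -185 (S = 5*(-4 - 11*3) = 5*(-4 - 33) = 5*(-37) = -185)
(-29 - 1*35) + S = (-29 - 1*35) - 185 = (-29 - 35) - 185 = -64 - 185 = -249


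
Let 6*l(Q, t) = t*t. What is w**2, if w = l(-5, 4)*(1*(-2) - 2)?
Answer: 1024/9 ≈ 113.78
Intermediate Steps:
l(Q, t) = t**2/6 (l(Q, t) = (t*t)/6 = t**2/6)
w = -32/3 (w = ((1/6)*4**2)*(1*(-2) - 2) = ((1/6)*16)*(-2 - 2) = (8/3)*(-4) = -32/3 ≈ -10.667)
w**2 = (-32/3)**2 = 1024/9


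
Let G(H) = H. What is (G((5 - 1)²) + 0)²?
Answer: 256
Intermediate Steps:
(G((5 - 1)²) + 0)² = ((5 - 1)² + 0)² = (4² + 0)² = (16 + 0)² = 16² = 256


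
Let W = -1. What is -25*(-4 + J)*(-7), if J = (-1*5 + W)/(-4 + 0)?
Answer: -875/2 ≈ -437.50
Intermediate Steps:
J = 3/2 (J = (-1*5 - 1)/(-4 + 0) = (-5 - 1)/(-4) = -6*(-1/4) = 3/2 ≈ 1.5000)
-25*(-4 + J)*(-7) = -25*(-4 + 3/2)*(-7) = -(-125)*(-7)/2 = -25*35/2 = -875/2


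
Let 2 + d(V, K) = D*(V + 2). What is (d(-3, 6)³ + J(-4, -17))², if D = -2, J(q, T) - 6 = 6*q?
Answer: 324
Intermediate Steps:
J(q, T) = 6 + 6*q
d(V, K) = -6 - 2*V (d(V, K) = -2 - 2*(V + 2) = -2 - 2*(2 + V) = -2 + (-4 - 2*V) = -6 - 2*V)
(d(-3, 6)³ + J(-4, -17))² = ((-6 - 2*(-3))³ + (6 + 6*(-4)))² = ((-6 + 6)³ + (6 - 24))² = (0³ - 18)² = (0 - 18)² = (-18)² = 324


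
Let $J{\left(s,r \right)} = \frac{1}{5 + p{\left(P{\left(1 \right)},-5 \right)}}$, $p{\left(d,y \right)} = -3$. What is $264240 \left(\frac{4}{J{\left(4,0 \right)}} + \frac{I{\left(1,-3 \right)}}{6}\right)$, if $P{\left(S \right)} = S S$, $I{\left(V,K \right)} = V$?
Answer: $2157960$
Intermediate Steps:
$P{\left(S \right)} = S^{2}$
$J{\left(s,r \right)} = \frac{1}{2}$ ($J{\left(s,r \right)} = \frac{1}{5 - 3} = \frac{1}{2}$)
$264240 \left(\frac{4}{J{\left(4,0 \right)}} + \frac{I{\left(1,-3 \right)}}{6}\right) = 264240 \left(4 \frac{1}{\frac{1}{2}} + 1 \cdot \frac{1}{6}\right) = 264240 \left(4 \cdot 2 + 1 \cdot \frac{1}{6}\right) = 264240 \left(8 + \frac{1}{6}\right) = 264240 \cdot \frac{49}{6} = 2157960$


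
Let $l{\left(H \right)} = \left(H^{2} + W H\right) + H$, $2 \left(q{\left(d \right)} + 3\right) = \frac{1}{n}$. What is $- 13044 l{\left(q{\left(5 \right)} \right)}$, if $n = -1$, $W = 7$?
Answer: $205443$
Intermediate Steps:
$q{\left(d \right)} = - \frac{7}{2}$ ($q{\left(d \right)} = -3 + \frac{1}{2 \left(-1\right)} = -3 + \frac{1}{2} \left(-1\right) = -3 - \frac{1}{2} = - \frac{7}{2}$)
$l{\left(H \right)} = H^{2} + 8 H$ ($l{\left(H \right)} = \left(H^{2} + 7 H\right) + H = H^{2} + 8 H$)
$- 13044 l{\left(q{\left(5 \right)} \right)} = - 13044 \left(- \frac{7 \left(8 - \frac{7}{2}\right)}{2}\right) = - 13044 \left(\left(- \frac{7}{2}\right) \frac{9}{2}\right) = \left(-13044\right) \left(- \frac{63}{4}\right) = 205443$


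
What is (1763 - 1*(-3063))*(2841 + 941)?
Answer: 18251932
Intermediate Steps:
(1763 - 1*(-3063))*(2841 + 941) = (1763 + 3063)*3782 = 4826*3782 = 18251932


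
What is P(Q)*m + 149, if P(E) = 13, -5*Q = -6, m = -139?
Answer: -1658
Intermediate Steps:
Q = 6/5 (Q = -1/5*(-6) = 6/5 ≈ 1.2000)
P(Q)*m + 149 = 13*(-139) + 149 = -1807 + 149 = -1658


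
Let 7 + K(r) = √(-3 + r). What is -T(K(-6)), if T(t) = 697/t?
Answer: 4879/58 + 2091*I/58 ≈ 84.121 + 36.052*I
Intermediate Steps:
K(r) = -7 + √(-3 + r)
-T(K(-6)) = -697/(-7 + √(-3 - 6)) = -697/(-7 + √(-9)) = -697/(-7 + 3*I) = -697*(-7 - 3*I)/58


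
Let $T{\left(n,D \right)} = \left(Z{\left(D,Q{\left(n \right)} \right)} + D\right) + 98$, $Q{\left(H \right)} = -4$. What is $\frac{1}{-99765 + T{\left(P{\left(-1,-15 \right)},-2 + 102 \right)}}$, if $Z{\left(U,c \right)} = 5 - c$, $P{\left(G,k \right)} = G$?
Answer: $- \frac{1}{99558} \approx -1.0044 \cdot 10^{-5}$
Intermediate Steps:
$T{\left(n,D \right)} = 107 + D$ ($T{\left(n,D \right)} = \left(\left(5 - -4\right) + D\right) + 98 = \left(\left(5 + 4\right) + D\right) + 98 = \left(9 + D\right) + 98 = 107 + D$)
$\frac{1}{-99765 + T{\left(P{\left(-1,-15 \right)},-2 + 102 \right)}} = \frac{1}{-99765 + \left(107 + \left(-2 + 102\right)\right)} = \frac{1}{-99765 + \left(107 + 100\right)} = \frac{1}{-99765 + 207} = \frac{1}{-99558} = - \frac{1}{99558}$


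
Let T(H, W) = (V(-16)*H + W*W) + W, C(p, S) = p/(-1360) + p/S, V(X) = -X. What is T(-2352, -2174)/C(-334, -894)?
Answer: 1424499421200/188209 ≈ 7.5687e+6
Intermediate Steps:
C(p, S) = -p/1360 + p/S (C(p, S) = p*(-1/1360) + p/S = -p/1360 + p/S)
T(H, W) = W + W² + 16*H (T(H, W) = ((-1*(-16))*H + W*W) + W = (16*H + W²) + W = (W² + 16*H) + W = W + W² + 16*H)
T(-2352, -2174)/C(-334, -894) = (-2174 + (-2174)² + 16*(-2352))/(-1/1360*(-334) - 334/(-894)) = (-2174 + 4726276 - 37632)/(167/680 - 334*(-1/894)) = 4686470/(167/680 + 167/447) = 4686470/(188209/303960) = 4686470*(303960/188209) = 1424499421200/188209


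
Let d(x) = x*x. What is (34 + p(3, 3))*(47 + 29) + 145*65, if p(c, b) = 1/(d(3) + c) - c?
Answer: 35362/3 ≈ 11787.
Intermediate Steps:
d(x) = x**2
p(c, b) = 1/(9 + c) - c (p(c, b) = 1/(3**2 + c) - c = 1/(9 + c) - c)
(34 + p(3, 3))*(47 + 29) + 145*65 = (34 + (1 - 1*3**2 - 9*3)/(9 + 3))*(47 + 29) + 145*65 = (34 + (1 - 1*9 - 27)/12)*76 + 9425 = (34 + (1 - 9 - 27)/12)*76 + 9425 = (34 + (1/12)*(-35))*76 + 9425 = (34 - 35/12)*76 + 9425 = (373/12)*76 + 9425 = 7087/3 + 9425 = 35362/3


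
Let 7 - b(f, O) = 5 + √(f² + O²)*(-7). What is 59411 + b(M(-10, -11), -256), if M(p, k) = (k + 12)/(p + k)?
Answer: 59413 + √28901377/3 ≈ 61205.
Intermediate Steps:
M(p, k) = (12 + k)/(k + p)
b(f, O) = 2 + 7*√(O² + f²) (b(f, O) = 7 - (5 + √(f² + O²)*(-7)) = 7 - (5 + √(O² + f²)*(-7)) = 7 - (5 - 7*√(O² + f²)) = 7 + (-5 + 7*√(O² + f²)) = 2 + 7*√(O² + f²))
59411 + b(M(-10, -11), -256) = 59411 + (2 + 7*√((-256)² + ((12 - 11)/(-11 - 10))²)) = 59411 + (2 + 7*√(65536 + (1/(-21))²)) = 59411 + (2 + 7*√(65536 + (-1/21*1)²)) = 59411 + (2 + 7*√(65536 + (-1/21)²)) = 59411 + (2 + 7*√(65536 + 1/441)) = 59411 + (2 + 7*√(28901377/441)) = 59411 + (2 + 7*(√28901377/21)) = 59411 + (2 + √28901377/3) = 59413 + √28901377/3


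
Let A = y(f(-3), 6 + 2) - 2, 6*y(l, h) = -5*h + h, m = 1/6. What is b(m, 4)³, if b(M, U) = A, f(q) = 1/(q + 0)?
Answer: -10648/27 ≈ -394.37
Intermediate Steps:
f(q) = 1/q
m = ⅙ (m = 1*(⅙) = ⅙ ≈ 0.16667)
y(l, h) = -2*h/3 (y(l, h) = (-5*h + h)/6 = (-4*h)/6 = -2*h/3)
A = -22/3 (A = -2*(6 + 2)/3 - 2 = -⅔*8 - 2 = -16/3 - 2 = -22/3 ≈ -7.3333)
b(M, U) = -22/3
b(m, 4)³ = (-22/3)³ = -10648/27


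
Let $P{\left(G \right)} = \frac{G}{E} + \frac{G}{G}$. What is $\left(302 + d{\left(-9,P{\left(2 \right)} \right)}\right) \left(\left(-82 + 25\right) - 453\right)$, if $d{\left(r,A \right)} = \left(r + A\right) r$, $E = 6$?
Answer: $-189210$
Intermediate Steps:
$P{\left(G \right)} = 1 + \frac{G}{6}$ ($P{\left(G \right)} = \frac{G}{6} + \frac{G}{G} = G \frac{1}{6} + 1 = \frac{G}{6} + 1 = 1 + \frac{G}{6}$)
$d{\left(r,A \right)} = r \left(A + r\right)$ ($d{\left(r,A \right)} = \left(A + r\right) r = r \left(A + r\right)$)
$\left(302 + d{\left(-9,P{\left(2 \right)} \right)}\right) \left(\left(-82 + 25\right) - 453\right) = \left(302 - 9 \left(\left(1 + \frac{1}{6} \cdot 2\right) - 9\right)\right) \left(\left(-82 + 25\right) - 453\right) = \left(302 - 9 \left(\left(1 + \frac{1}{3}\right) - 9\right)\right) \left(-57 - 453\right) = \left(302 - 9 \left(\frac{4}{3} - 9\right)\right) \left(-510\right) = \left(302 - -69\right) \left(-510\right) = \left(302 + 69\right) \left(-510\right) = 371 \left(-510\right) = -189210$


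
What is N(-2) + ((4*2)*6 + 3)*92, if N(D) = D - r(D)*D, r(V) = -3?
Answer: 4684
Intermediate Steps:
N(D) = 4*D (N(D) = D - (-3)*D = D + 3*D = 4*D)
N(-2) + ((4*2)*6 + 3)*92 = 4*(-2) + ((4*2)*6 + 3)*92 = -8 + (8*6 + 3)*92 = -8 + (48 + 3)*92 = -8 + 51*92 = -8 + 4692 = 4684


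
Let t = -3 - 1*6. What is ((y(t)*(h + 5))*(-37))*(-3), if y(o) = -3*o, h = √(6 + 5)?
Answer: 14985 + 2997*√11 ≈ 24925.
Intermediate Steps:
t = -9 (t = -3 - 6 = -9)
h = √11 ≈ 3.3166
((y(t)*(h + 5))*(-37))*(-3) = (((-3*(-9))*(√11 + 5))*(-37))*(-3) = ((27*(5 + √11))*(-37))*(-3) = ((135 + 27*√11)*(-37))*(-3) = (-4995 - 999*√11)*(-3) = 14985 + 2997*√11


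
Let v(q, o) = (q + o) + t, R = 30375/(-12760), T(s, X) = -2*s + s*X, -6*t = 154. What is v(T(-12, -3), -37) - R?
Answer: -2191/7656 ≈ -0.28618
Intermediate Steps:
t = -77/3 (t = -1/6*154 = -77/3 ≈ -25.667)
T(s, X) = -2*s + X*s
R = -6075/2552 (R = 30375*(-1/12760) = -6075/2552 ≈ -2.3805)
v(q, o) = -77/3 + o + q (v(q, o) = (q + o) - 77/3 = (o + q) - 77/3 = -77/3 + o + q)
v(T(-12, -3), -37) - R = (-77/3 - 37 - 12*(-2 - 3)) - 1*(-6075/2552) = (-77/3 - 37 - 12*(-5)) + 6075/2552 = (-77/3 - 37 + 60) + 6075/2552 = -8/3 + 6075/2552 = -2191/7656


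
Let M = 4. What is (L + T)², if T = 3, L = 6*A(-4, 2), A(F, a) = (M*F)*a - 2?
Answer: 40401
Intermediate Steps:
A(F, a) = -2 + 4*F*a (A(F, a) = (4*F)*a - 2 = 4*F*a - 2 = -2 + 4*F*a)
L = -204 (L = 6*(-2 + 4*(-4)*2) = 6*(-2 - 32) = 6*(-34) = -204)
(L + T)² = (-204 + 3)² = (-201)² = 40401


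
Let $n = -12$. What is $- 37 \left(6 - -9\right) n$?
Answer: $6660$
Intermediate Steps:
$- 37 \left(6 - -9\right) n = - 37 \left(6 - -9\right) \left(-12\right) = - 37 \left(6 + 9\right) \left(-12\right) = \left(-37\right) 15 \left(-12\right) = \left(-555\right) \left(-12\right) = 6660$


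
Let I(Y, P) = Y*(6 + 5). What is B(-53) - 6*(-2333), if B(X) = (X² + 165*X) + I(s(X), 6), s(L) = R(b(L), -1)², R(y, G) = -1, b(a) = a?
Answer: 8073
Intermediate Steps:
s(L) = 1 (s(L) = (-1)² = 1)
I(Y, P) = 11*Y (I(Y, P) = Y*11 = 11*Y)
B(X) = 11 + X² + 165*X (B(X) = (X² + 165*X) + 11*1 = (X² + 165*X) + 11 = 11 + X² + 165*X)
B(-53) - 6*(-2333) = (11 + (-53)² + 165*(-53)) - 6*(-2333) = (11 + 2809 - 8745) - 1*(-13998) = -5925 + 13998 = 8073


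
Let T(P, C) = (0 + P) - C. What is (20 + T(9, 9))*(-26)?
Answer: -520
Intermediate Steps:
T(P, C) = P - C
(20 + T(9, 9))*(-26) = (20 + (9 - 1*9))*(-26) = (20 + (9 - 9))*(-26) = (20 + 0)*(-26) = 20*(-26) = -520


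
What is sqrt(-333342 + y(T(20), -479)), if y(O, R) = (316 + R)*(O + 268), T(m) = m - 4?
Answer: I*sqrt(379634) ≈ 616.14*I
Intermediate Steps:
T(m) = -4 + m
y(O, R) = (268 + O)*(316 + R) (y(O, R) = (316 + R)*(268 + O) = (268 + O)*(316 + R))
sqrt(-333342 + y(T(20), -479)) = sqrt(-333342 + (84688 + 268*(-479) + 316*(-4 + 20) + (-4 + 20)*(-479))) = sqrt(-333342 + (84688 - 128372 + 316*16 + 16*(-479))) = sqrt(-333342 + (84688 - 128372 + 5056 - 7664)) = sqrt(-333342 - 46292) = sqrt(-379634) = I*sqrt(379634)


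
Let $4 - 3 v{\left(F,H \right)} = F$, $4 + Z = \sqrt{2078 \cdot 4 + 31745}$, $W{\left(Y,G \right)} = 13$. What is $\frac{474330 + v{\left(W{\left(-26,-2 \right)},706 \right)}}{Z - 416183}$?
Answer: $- \frac{197408731149}{173211578912} - \frac{474327 \sqrt{40057}}{173211578912} \approx -1.1402$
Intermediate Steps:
$Z = -4 + \sqrt{40057}$ ($Z = -4 + \sqrt{2078 \cdot 4 + 31745} = -4 + \sqrt{8312 + 31745} = -4 + \sqrt{40057} \approx 196.14$)
$v{\left(F,H \right)} = \frac{4}{3} - \frac{F}{3}$
$\frac{474330 + v{\left(W{\left(-26,-2 \right)},706 \right)}}{Z - 416183} = \frac{474330 + \left(\frac{4}{3} - \frac{13}{3}\right)}{\left(-4 + \sqrt{40057}\right) - 416183} = \frac{474330 + \left(\frac{4}{3} - \frac{13}{3}\right)}{-416187 + \sqrt{40057}} = \frac{474330 - 3}{-416187 + \sqrt{40057}} = \frac{474327}{-416187 + \sqrt{40057}}$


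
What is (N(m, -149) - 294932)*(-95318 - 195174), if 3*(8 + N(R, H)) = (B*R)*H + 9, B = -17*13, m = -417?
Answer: 1415296777456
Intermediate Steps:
B = -221
N(R, H) = -5 - 221*H*R/3 (N(R, H) = -8 + ((-221*R)*H + 9)/3 = -8 + (-221*H*R + 9)/3 = -8 + (9 - 221*H*R)/3 = -8 + (3 - 221*H*R/3) = -5 - 221*H*R/3)
(N(m, -149) - 294932)*(-95318 - 195174) = ((-5 - 221/3*(-149)*(-417)) - 294932)*(-95318 - 195174) = ((-5 - 4577131) - 294932)*(-290492) = (-4577136 - 294932)*(-290492) = -4872068*(-290492) = 1415296777456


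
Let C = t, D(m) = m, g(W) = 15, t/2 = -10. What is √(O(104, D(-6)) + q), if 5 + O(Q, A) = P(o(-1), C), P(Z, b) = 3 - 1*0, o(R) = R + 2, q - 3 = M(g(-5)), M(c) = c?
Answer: 4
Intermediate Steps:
t = -20 (t = 2*(-10) = -20)
C = -20
q = 18 (q = 3 + 15 = 18)
o(R) = 2 + R
P(Z, b) = 3 (P(Z, b) = 3 + 0 = 3)
O(Q, A) = -2 (O(Q, A) = -5 + 3 = -2)
√(O(104, D(-6)) + q) = √(-2 + 18) = √16 = 4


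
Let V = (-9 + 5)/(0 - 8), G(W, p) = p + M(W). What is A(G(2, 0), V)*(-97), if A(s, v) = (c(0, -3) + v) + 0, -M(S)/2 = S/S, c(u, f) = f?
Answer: 485/2 ≈ 242.50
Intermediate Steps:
M(S) = -2 (M(S) = -2*S/S = -2*1 = -2)
G(W, p) = -2 + p (G(W, p) = p - 2 = -2 + p)
V = ½ (V = -4/(-8) = -4*(-⅛) = ½ ≈ 0.50000)
A(s, v) = -3 + v (A(s, v) = (-3 + v) + 0 = -3 + v)
A(G(2, 0), V)*(-97) = (-3 + ½)*(-97) = -5/2*(-97) = 485/2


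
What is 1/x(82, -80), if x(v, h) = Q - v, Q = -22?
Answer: -1/104 ≈ -0.0096154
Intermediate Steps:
x(v, h) = -22 - v
1/x(82, -80) = 1/(-22 - 1*82) = 1/(-22 - 82) = 1/(-104) = -1/104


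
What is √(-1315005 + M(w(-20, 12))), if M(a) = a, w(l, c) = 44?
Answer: I*√1314961 ≈ 1146.7*I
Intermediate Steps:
√(-1315005 + M(w(-20, 12))) = √(-1315005 + 44) = √(-1314961) = I*√1314961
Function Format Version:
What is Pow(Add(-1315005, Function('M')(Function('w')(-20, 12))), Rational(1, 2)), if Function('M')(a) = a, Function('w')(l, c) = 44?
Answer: Mul(I, Pow(1314961, Rational(1, 2))) ≈ Mul(1146.7, I)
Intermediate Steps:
Pow(Add(-1315005, Function('M')(Function('w')(-20, 12))), Rational(1, 2)) = Pow(Add(-1315005, 44), Rational(1, 2)) = Pow(-1314961, Rational(1, 2)) = Mul(I, Pow(1314961, Rational(1, 2)))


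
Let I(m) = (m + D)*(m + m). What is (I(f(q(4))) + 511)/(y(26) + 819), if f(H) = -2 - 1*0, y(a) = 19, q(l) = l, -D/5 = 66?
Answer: 1839/838 ≈ 2.1945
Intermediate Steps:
D = -330 (D = -5*66 = -330)
f(H) = -2 (f(H) = -2 + 0 = -2)
I(m) = 2*m*(-330 + m) (I(m) = (m - 330)*(m + m) = (-330 + m)*(2*m) = 2*m*(-330 + m))
(I(f(q(4))) + 511)/(y(26) + 819) = (2*(-2)*(-330 - 2) + 511)/(19 + 819) = (2*(-2)*(-332) + 511)/838 = (1328 + 511)*(1/838) = 1839*(1/838) = 1839/838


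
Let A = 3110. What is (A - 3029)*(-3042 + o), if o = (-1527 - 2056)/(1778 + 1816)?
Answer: -295286337/1198 ≈ -2.4648e+5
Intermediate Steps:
o = -3583/3594 ≈ -0.99694
(A - 3029)*(-3042 + o) = (3110 - 3029)*(-3042 - 3583/3594) = 81*(-10936531/3594) = -295286337/1198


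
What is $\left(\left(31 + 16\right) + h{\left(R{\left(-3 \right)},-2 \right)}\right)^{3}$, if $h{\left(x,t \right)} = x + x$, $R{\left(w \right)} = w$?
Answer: $68921$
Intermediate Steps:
$h{\left(x,t \right)} = 2 x$
$\left(\left(31 + 16\right) + h{\left(R{\left(-3 \right)},-2 \right)}\right)^{3} = \left(\left(31 + 16\right) + 2 \left(-3\right)\right)^{3} = \left(47 - 6\right)^{3} = 41^{3} = 68921$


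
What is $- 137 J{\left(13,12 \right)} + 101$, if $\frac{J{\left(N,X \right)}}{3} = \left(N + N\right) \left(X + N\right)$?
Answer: $-267049$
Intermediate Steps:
$J{\left(N,X \right)} = 6 N \left(N + X\right)$ ($J{\left(N,X \right)} = 3 \left(N + N\right) \left(X + N\right) = 3 \cdot 2 N \left(N + X\right) = 6 N \left(N + X\right)$)
$- 137 J{\left(13,12 \right)} + 101 = - 137 \cdot 6 \cdot 13 \left(13 + 12\right) + 101 = - 137 \cdot 6 \cdot 13 \cdot 25 + 101 = \left(-137\right) 1950 + 101 = -267150 + 101 = -267049$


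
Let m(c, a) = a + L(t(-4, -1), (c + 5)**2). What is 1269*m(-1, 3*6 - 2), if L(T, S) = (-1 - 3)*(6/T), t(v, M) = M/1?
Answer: 50760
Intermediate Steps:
t(v, M) = M (t(v, M) = M*1 = M)
L(T, S) = -24/T
m(c, a) = 24 + a (m(c, a) = a - 24/(-1) = a - 24*(-1) = a + 24 = 24 + a)
1269*m(-1, 3*6 - 2) = 1269*(24 + (3*6 - 2)) = 1269*(24 + (18 - 2)) = 1269*(24 + 16) = 1269*40 = 50760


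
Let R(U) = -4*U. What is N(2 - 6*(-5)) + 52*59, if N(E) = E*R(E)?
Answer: -1028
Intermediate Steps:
N(E) = -4*E² (N(E) = E*(-4*E) = -4*E²)
N(2 - 6*(-5)) + 52*59 = -4*(2 - 6*(-5))² + 52*59 = -4*(2 - (-30))² + 3068 = -4*(2 - 1*(-30))² + 3068 = -4*(2 + 30)² + 3068 = -4*32² + 3068 = -4*1024 + 3068 = -4096 + 3068 = -1028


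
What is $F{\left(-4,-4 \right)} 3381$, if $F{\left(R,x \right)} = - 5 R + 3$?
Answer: $77763$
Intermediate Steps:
$F{\left(R,x \right)} = 3 - 5 R$
$F{\left(-4,-4 \right)} 3381 = \left(3 - -20\right) 3381 = \left(3 + 20\right) 3381 = 23 \cdot 3381 = 77763$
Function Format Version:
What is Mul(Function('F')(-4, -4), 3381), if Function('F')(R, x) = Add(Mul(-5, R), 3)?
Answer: 77763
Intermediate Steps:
Function('F')(R, x) = Add(3, Mul(-5, R))
Mul(Function('F')(-4, -4), 3381) = Mul(Add(3, Mul(-5, -4)), 3381) = Mul(Add(3, 20), 3381) = Mul(23, 3381) = 77763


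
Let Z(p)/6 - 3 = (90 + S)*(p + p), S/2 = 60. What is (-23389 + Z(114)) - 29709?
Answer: 234200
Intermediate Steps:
S = 120 (S = 2*60 = 120)
Z(p) = 18 + 2520*p (Z(p) = 18 + 6*((90 + 120)*(p + p)) = 18 + 6*(210*(2*p)) = 18 + 6*(420*p) = 18 + 2520*p)
(-23389 + Z(114)) - 29709 = (-23389 + (18 + 2520*114)) - 29709 = (-23389 + (18 + 287280)) - 29709 = (-23389 + 287298) - 29709 = 263909 - 29709 = 234200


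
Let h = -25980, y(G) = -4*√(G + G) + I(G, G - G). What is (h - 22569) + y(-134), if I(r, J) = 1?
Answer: -48548 - 8*I*√67 ≈ -48548.0 - 65.483*I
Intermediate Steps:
y(G) = 1 - 4*√2*√G (y(G) = -4*√(G + G) + 1 = -4*√2*√G + 1 = 1 - 4*√2*√G)
(h - 22569) + y(-134) = (-25980 - 22569) + (1 - 4*√2*√(-134)) = -48549 + (1 - 4*√2*I*√134) = -48549 + (1 - 8*I*√67) = -48548 - 8*I*√67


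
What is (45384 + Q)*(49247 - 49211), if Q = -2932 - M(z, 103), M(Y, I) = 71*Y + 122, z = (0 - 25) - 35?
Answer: 1677240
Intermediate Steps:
z = -60 (z = -25 - 35 = -60)
M(Y, I) = 122 + 71*Y
Q = 1206 (Q = -2932 - (122 + 71*(-60)) = -2932 - (122 - 4260) = -2932 - 1*(-4138) = -2932 + 4138 = 1206)
(45384 + Q)*(49247 - 49211) = (45384 + 1206)*(49247 - 49211) = 46590*36 = 1677240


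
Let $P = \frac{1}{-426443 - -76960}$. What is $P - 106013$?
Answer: $- \frac{37049741280}{349483} \approx -1.0601 \cdot 10^{5}$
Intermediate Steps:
$P = - \frac{1}{349483}$ ($P = \frac{1}{-426443 + 76960} = \frac{1}{-349483} = - \frac{1}{349483} \approx -2.8614 \cdot 10^{-6}$)
$P - 106013 = - \frac{1}{349483} - 106013 = - \frac{37049741280}{349483}$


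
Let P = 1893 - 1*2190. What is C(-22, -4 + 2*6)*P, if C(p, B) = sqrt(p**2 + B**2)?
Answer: -594*sqrt(137) ≈ -6952.6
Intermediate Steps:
C(p, B) = sqrt(B**2 + p**2)
P = -297 (P = 1893 - 2190 = -297)
C(-22, -4 + 2*6)*P = sqrt((-4 + 2*6)**2 + (-22)**2)*(-297) = sqrt((-4 + 12)**2 + 484)*(-297) = sqrt(8**2 + 484)*(-297) = sqrt(64 + 484)*(-297) = sqrt(548)*(-297) = (2*sqrt(137))*(-297) = -594*sqrt(137)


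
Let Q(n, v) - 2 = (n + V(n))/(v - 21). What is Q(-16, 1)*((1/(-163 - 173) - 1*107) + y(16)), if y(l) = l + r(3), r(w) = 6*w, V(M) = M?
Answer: -73587/280 ≈ -262.81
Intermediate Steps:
Q(n, v) = 2 + 2*n/(-21 + v) (Q(n, v) = 2 + (n + n)/(v - 21) = 2 + (2*n)/(-21 + v) = 2 + 2*n/(-21 + v))
y(l) = 18 + l (y(l) = l + 6*3 = l + 18 = 18 + l)
Q(-16, 1)*((1/(-163 - 173) - 1*107) + y(16)) = (2*(-21 - 16 + 1)/(-21 + 1))*((1/(-163 - 173) - 1*107) + (18 + 16)) = (2*(-36)/(-20))*((1/(-336) - 107) + 34) = (2*(-1/20)*(-36))*((-1/336 - 107) + 34) = 18*(-35953/336 + 34)/5 = (18/5)*(-24529/336) = -73587/280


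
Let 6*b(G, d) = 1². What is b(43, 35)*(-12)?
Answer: -2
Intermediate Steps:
b(G, d) = ⅙ (b(G, d) = (⅙)*1² = (⅙)*1 = ⅙)
b(43, 35)*(-12) = (⅙)*(-12) = -2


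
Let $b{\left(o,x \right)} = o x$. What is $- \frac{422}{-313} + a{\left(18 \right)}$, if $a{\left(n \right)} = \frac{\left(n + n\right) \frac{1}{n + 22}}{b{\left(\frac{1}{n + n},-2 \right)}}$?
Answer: $- \frac{23243}{1565} \approx -14.852$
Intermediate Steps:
$a{\left(n \right)} = - \frac{2 n^{2}}{22 + n}$ ($a{\left(n \right)} = \frac{\left(n + n\right) \frac{1}{n + 22}}{\frac{1}{n + n} \left(-2\right)} = \frac{2 n \frac{1}{22 + n}}{\frac{1}{2 n} \left(-2\right)} = \frac{2 n \frac{1}{22 + n}}{\left(-1\right) \frac{1}{n}} = \frac{2 n}{22 + n} \left(- n\right) = - \frac{2 n^{2}}{22 + n}$)
$- \frac{422}{-313} + a{\left(18 \right)} = - \frac{422}{-313} - \frac{2 \cdot 18^{2}}{22 + 18} = \left(-422\right) \left(- \frac{1}{313}\right) - \frac{648}{40} = \frac{422}{313} - 648 \cdot \frac{1}{40} = \frac{422}{313} - \frac{81}{5} = - \frac{23243}{1565}$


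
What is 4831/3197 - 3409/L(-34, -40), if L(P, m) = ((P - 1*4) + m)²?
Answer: 18493231/19450548 ≈ 0.95078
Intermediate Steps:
L(P, m) = (-4 + P + m)² (L(P, m) = ((P - 4) + m)² = ((-4 + P) + m)² = (-4 + P + m)²)
4831/3197 - 3409/L(-34, -40) = 4831/3197 - 3409/(-4 - 34 - 40)² = 4831*(1/3197) - 3409/((-78)²) = 4831/3197 - 3409/6084 = 18493231/19450548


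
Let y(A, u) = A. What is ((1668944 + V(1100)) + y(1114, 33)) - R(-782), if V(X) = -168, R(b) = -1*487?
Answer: 1670377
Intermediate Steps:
R(b) = -487
((1668944 + V(1100)) + y(1114, 33)) - R(-782) = ((1668944 - 168) + 1114) - 1*(-487) = (1668776 + 1114) + 487 = 1669890 + 487 = 1670377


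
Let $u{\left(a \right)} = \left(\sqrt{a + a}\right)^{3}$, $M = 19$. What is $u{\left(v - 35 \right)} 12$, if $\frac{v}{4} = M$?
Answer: $984 \sqrt{82} \approx 8910.5$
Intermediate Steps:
$v = 76$ ($v = 4 \cdot 19 = 76$)
$u{\left(a \right)} = 2 \sqrt{2} a^{\frac{3}{2}}$ ($u{\left(a \right)} = \left(\sqrt{2 a}\right)^{3} = \left(\sqrt{2} \sqrt{a}\right)^{3} = 2 \sqrt{2} a^{\frac{3}{2}}$)
$u{\left(v - 35 \right)} 12 = 2 \sqrt{2} \left(76 - 35\right)^{\frac{3}{2}} \cdot 12 = 2 \sqrt{2} \cdot 41^{\frac{3}{2}} \cdot 12 = 2 \sqrt{2} \cdot 41 \sqrt{41} \cdot 12 = 82 \sqrt{82} \cdot 12 = 984 \sqrt{82}$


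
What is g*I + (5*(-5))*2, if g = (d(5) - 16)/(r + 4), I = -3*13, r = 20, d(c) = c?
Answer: -257/8 ≈ -32.125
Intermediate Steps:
I = -39
g = -11/24 (g = (5 - 16)/(20 + 4) = -11/24 ≈ -0.45833)
g*I + (5*(-5))*2 = -11/24*(-39) + (5*(-5))*2 = 143/8 - 25*2 = 143/8 - 50 = -257/8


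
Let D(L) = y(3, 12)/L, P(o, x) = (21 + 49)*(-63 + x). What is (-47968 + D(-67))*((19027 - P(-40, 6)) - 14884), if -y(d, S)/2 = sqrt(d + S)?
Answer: -390123744 + 16266*sqrt(15)/67 ≈ -3.9012e+8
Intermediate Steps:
P(o, x) = -4410 + 70*x (P(o, x) = 70*(-63 + x) = -4410 + 70*x)
y(d, S) = -2*sqrt(S + d) (y(d, S) = -2*sqrt(d + S) = -2*sqrt(S + d))
D(L) = -2*sqrt(15)/L (D(L) = (-2*sqrt(12 + 3))/L = (-2*sqrt(15))/L = -2*sqrt(15)/L)
(-47968 + D(-67))*((19027 - P(-40, 6)) - 14884) = (-47968 - 2*sqrt(15)/(-67))*((19027 - (-4410 + 70*6)) - 14884) = (-47968 - 2*sqrt(15)*(-1/67))*((19027 - (-4410 + 420)) - 14884) = (-47968 + 2*sqrt(15)/67)*((19027 - 1*(-3990)) - 14884) = (-47968 + 2*sqrt(15)/67)*((19027 + 3990) - 14884) = (-47968 + 2*sqrt(15)/67)*(23017 - 14884) = (-47968 + 2*sqrt(15)/67)*8133 = -390123744 + 16266*sqrt(15)/67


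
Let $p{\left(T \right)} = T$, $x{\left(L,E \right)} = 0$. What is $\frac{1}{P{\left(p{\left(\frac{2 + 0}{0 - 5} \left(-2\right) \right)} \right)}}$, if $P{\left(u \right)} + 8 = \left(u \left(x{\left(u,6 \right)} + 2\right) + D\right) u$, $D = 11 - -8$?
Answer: $\frac{25}{212} \approx 0.11792$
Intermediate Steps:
$D = 19$ ($D = 11 + 8 = 19$)
$P{\left(u \right)} = -8 + u \left(19 + 2 u\right)$ ($P{\left(u \right)} = -8 + \left(u \left(0 + 2\right) + 19\right) u = -8 + \left(u 2 + 19\right) u = -8 + \left(2 u + 19\right) u = -8 + \left(19 + 2 u\right) u = -8 + u \left(19 + 2 u\right)$)
$\frac{1}{P{\left(p{\left(\frac{2 + 0}{0 - 5} \left(-2\right) \right)} \right)}} = \frac{1}{-8 + 2 \left(\frac{2 + 0}{0 - 5} \left(-2\right)\right)^{2} + 19 \frac{2 + 0}{0 - 5} \left(-2\right)} = \frac{1}{-8 + 2 \left(\frac{2}{-5} \left(-2\right)\right)^{2} + 19 \frac{2}{-5} \left(-2\right)} = \frac{1}{-8 + 2 \left(2 \left(- \frac{1}{5}\right) \left(-2\right)\right)^{2} + 19 \cdot 2 \left(- \frac{1}{5}\right) \left(-2\right)} = \frac{1}{-8 + 2 \left(\left(- \frac{2}{5}\right) \left(-2\right)\right)^{2} + 19 \left(\left(- \frac{2}{5}\right) \left(-2\right)\right)} = \frac{1}{-8 + 2 \left(\frac{4}{5}\right)^{2} + 19 \cdot \frac{4}{5}} = \frac{1}{-8 + 2 \cdot \frac{16}{25} + \frac{76}{5}} = \frac{1}{-8 + \frac{32}{25} + \frac{76}{5}} = \frac{1}{\frac{212}{25}} = \frac{25}{212}$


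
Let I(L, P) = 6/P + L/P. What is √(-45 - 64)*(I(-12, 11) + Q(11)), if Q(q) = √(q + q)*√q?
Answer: I*√109*(-6 + 121*√2)/11 ≈ 156.72*I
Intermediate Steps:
Q(q) = q*√2 (Q(q) = √(2*q)*√q = (√2*√q)*√q = q*√2)
√(-45 - 64)*(I(-12, 11) + Q(11)) = √(-45 - 64)*((6 - 12)/11 + 11*√2) = √(-109)*((1/11)*(-6) + 11*√2) = (I*√109)*(-6/11 + 11*√2) = I*√109*(-6/11 + 11*√2)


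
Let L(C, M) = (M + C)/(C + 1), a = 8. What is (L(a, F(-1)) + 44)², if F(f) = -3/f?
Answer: 165649/81 ≈ 2045.0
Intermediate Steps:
L(C, M) = (C + M)/(1 + C)
(L(a, F(-1)) + 44)² = ((8 - 3/(-1))/(1 + 8) + 44)² = ((8 - 3*(-1))/9 + 44)² = ((8 + 3)/9 + 44)² = ((⅑)*11 + 44)² = (11/9 + 44)² = (407/9)² = 165649/81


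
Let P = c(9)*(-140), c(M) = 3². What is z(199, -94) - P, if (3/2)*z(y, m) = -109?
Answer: 3562/3 ≈ 1187.3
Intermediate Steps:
z(y, m) = -218/3 (z(y, m) = (⅔)*(-109) = -218/3)
c(M) = 9
P = -1260 (P = 9*(-140) = -1260)
z(199, -94) - P = -218/3 - 1*(-1260) = -218/3 + 1260 = 3562/3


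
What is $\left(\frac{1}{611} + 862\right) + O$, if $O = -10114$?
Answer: $- \frac{5652971}{611} \approx -9252.0$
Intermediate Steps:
$\left(\frac{1}{611} + 862\right) + O = \left(\frac{1}{611} + 862\right) - 10114 = \frac{526683}{611} - 10114 = - \frac{5652971}{611}$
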